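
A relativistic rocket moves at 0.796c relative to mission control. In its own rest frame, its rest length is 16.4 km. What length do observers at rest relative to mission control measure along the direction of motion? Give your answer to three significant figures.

γ = 1/√(1 − β²) = 1/√(1 − 0.633616) = 1/√0.366384 = 1/0.605297 = 1.6521.
Along the direction of motion the measured length is L₀/γ = 16.4/1.6521 = 9.93 km.

9.93 km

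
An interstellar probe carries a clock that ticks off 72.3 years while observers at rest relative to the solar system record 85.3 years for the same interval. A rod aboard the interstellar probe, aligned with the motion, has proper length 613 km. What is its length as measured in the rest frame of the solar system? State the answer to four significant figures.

γ = Δt/Δτ = 85.3/72.3 = 1.17981.
L = L₀/γ = 613/1.17981 = 519.6 km.

519.6 km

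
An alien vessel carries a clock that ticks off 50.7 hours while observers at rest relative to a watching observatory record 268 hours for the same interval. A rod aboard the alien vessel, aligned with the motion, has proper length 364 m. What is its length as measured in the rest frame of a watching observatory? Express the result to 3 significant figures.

The time-dilation ratio gives γ = 268/50.7 = 5.286.
L = L₀/γ = 364/5.286 = 68.9 m.

68.9 m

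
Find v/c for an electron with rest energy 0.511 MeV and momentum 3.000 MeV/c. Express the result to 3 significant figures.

βγ = pc/(mc²) = 3.000/0.511 = 5.8708.
Since γ² = 1 + (βγ)² = 35.4663, γ = √35.4663 = 5.95536, and β = (βγ)/γ = 5.8708/5.95536 = 0.986.

0.986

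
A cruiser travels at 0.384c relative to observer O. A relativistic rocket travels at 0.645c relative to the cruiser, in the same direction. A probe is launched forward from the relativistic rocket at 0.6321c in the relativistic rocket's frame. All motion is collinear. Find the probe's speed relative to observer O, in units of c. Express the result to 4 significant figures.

0.9576c

Apply u = (u'+v)/(1+u'v) twice. Probe in the cruiser frame: (0.6321+0.645)/(1+0.6321·0.645) = 1.2771/1.4077045 = 0.90722c.
That velocity, transformed to the rest frame of observer O: (0.90722+0.384)/(1+0.90722·0.384) = 1.29122/1.34837248 = 0.95761c.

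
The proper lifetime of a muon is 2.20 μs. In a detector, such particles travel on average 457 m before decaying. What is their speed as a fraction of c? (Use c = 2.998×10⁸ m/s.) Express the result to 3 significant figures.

d = βγcτ ⇒ βγ = d/(cτ) = 457.0 m / (659.56 m) = 0.69289.
β = (βγ)/√(1+(βγ)²) = 0.69289/√1.480097 = 0.570.

0.570c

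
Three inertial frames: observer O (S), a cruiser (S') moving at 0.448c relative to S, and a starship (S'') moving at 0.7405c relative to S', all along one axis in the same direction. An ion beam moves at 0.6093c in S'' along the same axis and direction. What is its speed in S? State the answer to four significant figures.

0.9728c

First combine the ion beam and starship (S''→S'): u₁ = (0.6093 + 0.7405)/(1 + 0.6093×0.7405) = 1.3498/1.45118665 = 0.93014.
Then combine with the cruiser (S'→S): u = (0.93014 + 0.448)/(1 + 0.93014×0.448) = 1.37814/1.41670272 = 0.97278.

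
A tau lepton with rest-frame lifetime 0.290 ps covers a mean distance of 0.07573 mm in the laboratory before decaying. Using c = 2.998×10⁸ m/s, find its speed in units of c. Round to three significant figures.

0.657c

d = βγcτ ⇒ βγ = d/(cτ) = 7.573×10^-5 m / (8.6942×10^-5 m) = 0.87104.
β = (βγ)/√(1+(βγ)²) = 0.87104/√1.758711 = 0.657.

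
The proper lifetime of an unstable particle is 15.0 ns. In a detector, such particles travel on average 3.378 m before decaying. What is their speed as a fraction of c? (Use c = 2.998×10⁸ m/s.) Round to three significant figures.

d = βγcτ ⇒ βγ = d/(cτ) = 3.378 m / (4.497 m) = 0.75117.
β = (βγ)/√(1+(βγ)²) = 0.75117/√1.564256 = 0.601.

0.601c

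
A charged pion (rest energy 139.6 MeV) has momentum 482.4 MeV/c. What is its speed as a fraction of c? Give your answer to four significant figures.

pc/(mc²) = 482.4/139.6 = 3.4556 = βγ = β/√(1−β²).
So β² = x²/(1 + x²) with x = 3.4556: x² = 11.9412, β² = 11.9412/12.9412 = 0.922727, β = 0.9606.

0.9606c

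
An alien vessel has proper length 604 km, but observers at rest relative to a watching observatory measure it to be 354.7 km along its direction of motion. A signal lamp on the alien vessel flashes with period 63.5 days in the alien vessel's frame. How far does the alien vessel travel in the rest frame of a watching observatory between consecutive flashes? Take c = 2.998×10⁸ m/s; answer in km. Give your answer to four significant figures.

γ = L₀/L = 604/354.7 = 1.70285.
β = √(1 − 1/γ²) = 0.80941. Lab-frame period = γτ = 1.70285×63.5 days = 108.13 days. Distance = βc × γτ = 0.80941 × 2.998×10⁸ m/s × 9342432 s = 2.2670×10^15 m = 2.267×10^12 km.

2.267×10^12 km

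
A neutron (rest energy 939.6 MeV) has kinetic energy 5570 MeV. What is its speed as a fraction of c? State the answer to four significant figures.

0.9895c

γ = 1 + K/(mc²) = 1 + 5570/939.6 = 6.9281.
β = √(1 − 1/γ²) = √(1 − 0.020834) = √0.979166 = 0.9895.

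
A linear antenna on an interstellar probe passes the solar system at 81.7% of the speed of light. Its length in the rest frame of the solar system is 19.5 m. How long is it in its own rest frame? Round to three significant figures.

Lorentz factor: γ = (1 − 0.667489)^(−1/2) = 1.7342.
Proper length: L₀ = γ·L = 1.7342 × 19.5 = 33.8 m.

33.8 m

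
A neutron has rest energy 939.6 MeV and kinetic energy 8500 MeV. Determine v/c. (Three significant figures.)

0.995

γ = 1 + K/(mc²) = 1 + 8500/939.6 = 10.046.
β = √(1 − 1/γ²) = √(1 − 0.00990863) = √0.99009137 = 0.995.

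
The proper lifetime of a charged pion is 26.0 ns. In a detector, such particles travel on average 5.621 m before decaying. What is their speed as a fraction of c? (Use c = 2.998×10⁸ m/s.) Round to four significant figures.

Let x = d/(cτ) = 5.621 m / (2.998×10⁸ m/s × 2.600×10^-8 s) = 0.72112. Since d = βγcτ, x = βγ = β/√(1−β²).
Solving: β² = x²/(1+x²) = 0.520014/1.520014 = 0.342111, so β = 0.5849.

0.5849c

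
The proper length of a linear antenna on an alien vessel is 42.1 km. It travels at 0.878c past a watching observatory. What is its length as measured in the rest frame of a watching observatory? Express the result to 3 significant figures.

20.2 km

β² = 0.770884, so γ = 1/√0.229116 = 2.0892.
Along the direction of motion the measured length is L₀/γ = 42.1/2.0892 = 20.2 km.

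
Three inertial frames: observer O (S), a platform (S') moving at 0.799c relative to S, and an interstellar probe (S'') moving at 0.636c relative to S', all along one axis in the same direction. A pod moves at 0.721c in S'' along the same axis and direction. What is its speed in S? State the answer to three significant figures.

0.992c

First combine the pod and interstellar probe (S''→S'): u₁ = (0.721 + 0.636)/(1 + 0.721×0.636) = 1.357/1.458556 = 0.93037.
Then combine with the platform (S'→S): u = (0.93037 + 0.799)/(1 + 0.93037×0.799) = 1.72937/1.74336563 = 0.99197.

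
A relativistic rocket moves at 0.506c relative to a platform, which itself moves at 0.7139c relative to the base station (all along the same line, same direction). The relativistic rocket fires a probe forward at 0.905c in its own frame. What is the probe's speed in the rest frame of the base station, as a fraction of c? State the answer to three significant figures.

0.995c

First combine the probe and relativistic rocket (S''→S'): u₁ = (0.905 + 0.506)/(1 + 0.905×0.506) = 1.411/1.45793 = 0.96781.
Then combine with the platform (S'→S): u = (0.96781 + 0.7139)/(1 + 0.96781×0.7139) = 1.68171/1.690919559 = 0.99455.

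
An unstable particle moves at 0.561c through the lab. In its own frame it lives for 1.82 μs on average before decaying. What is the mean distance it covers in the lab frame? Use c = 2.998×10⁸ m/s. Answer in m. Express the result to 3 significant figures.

With β = 0.561, γ = 1/√(1 − 0.561²) = 1/√0.685279 = 1.208.
Lab-frame lifetime: Δt = γτ = 1.208 × 1.82 μs = 2.1986 μs.
Distance: d = vΔt = 0.561 × 2.998×10⁸ m/s × 2.1986×10^-6 s = 370 m.

370 m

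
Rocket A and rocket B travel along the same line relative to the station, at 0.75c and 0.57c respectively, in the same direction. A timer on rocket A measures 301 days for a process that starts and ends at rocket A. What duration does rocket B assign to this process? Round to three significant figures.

Transform rocket A's velocity into rocket B's frame: (0.75 − 0.57)/(1 − 0.75·0.57) = 0.18/0.5725, so the relative speed is 0.31441c.
γ for this relative speed: γ = 1/√(1 − 0.0988536) = 1.0534.
Rocket A's interval is proper; time dilation gives Δt_B = γΔτ = 1.0534 × 301 days = 317 days.

317 days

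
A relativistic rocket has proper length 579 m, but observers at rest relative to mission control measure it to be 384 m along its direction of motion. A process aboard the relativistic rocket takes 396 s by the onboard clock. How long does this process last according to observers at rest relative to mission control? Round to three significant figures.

γ = L₀/L = 579/384 = 1.50781.
Δt = γΔτ = 1.50781 × 396 = 597 s.

597 s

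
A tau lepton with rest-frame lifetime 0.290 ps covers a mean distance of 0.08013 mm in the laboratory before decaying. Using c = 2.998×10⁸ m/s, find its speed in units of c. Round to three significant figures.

0.678c

d = βγcτ ⇒ βγ = d/(cτ) = 8.013×10^-5 m / (8.6942×10^-5 m) = 0.92165.
β = (βγ)/√(1+(βγ)²) = 0.92165/√1.849439 = 0.678.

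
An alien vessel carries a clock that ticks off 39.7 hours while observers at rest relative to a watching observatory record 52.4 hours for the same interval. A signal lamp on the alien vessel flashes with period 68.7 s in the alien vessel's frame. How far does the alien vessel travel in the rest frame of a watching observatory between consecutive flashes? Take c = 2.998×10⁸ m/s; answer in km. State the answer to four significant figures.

1.774×10^7 km

γ = Δt/Δτ = 52.4/39.7 = 1.3199.
β = √(1 − 1/γ²) = 0.65268. Lab-frame period = γτ = 1.3199×68.7 s = 90.677 s. Distance = βc × γτ = 0.65268 × 2.998×10⁸ m/s × 90.677 s = 1.7743×10^10 m = 1.774×10^7 km.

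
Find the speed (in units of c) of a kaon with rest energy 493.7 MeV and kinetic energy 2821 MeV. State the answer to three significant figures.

0.989c

K = (γ−1)mc², so γ = 1 + 2821/493.7 = 6.714.
Then v/c = √(1 − γ⁻²) = √(1 − 0.0221839) = √0.9778161 = 0.989.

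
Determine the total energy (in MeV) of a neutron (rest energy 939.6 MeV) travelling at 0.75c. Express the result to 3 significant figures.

γ = 1/√(1 − β²) = 1/√(1 − 0.5625) = 1/√0.4375 = 1/0.661438 = 1.5119.
Total energy: E = γmc² = 1.5119 × 939.6 MeV = 1420 MeV.

1420 MeV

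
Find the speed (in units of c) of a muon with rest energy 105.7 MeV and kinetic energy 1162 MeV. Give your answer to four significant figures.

0.9965c

γ = 1 + K/(mc²) = 1 + 1162/105.7 = 11.993.
β = √(1 − 1/γ²) = √(1 − 0.00695255) = √0.99304745 = 0.9965.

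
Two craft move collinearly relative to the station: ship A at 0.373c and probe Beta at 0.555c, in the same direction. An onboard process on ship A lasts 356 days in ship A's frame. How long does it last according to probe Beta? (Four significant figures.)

Transform ship A's velocity into probe Beta's frame: (0.373 − 0.555)/(1 − 0.373·0.555) = −0.182/0.792985, so the relative speed is 0.22951c.
At |u| = 0.22951c, γ = (1 − 0.0526748)^(−1/2) = 1.0274.
The clock on ship A records proper time, so probe Beta measures Δt = γΔτ = 1.0274 × 356 = 365.8 days.

365.8 days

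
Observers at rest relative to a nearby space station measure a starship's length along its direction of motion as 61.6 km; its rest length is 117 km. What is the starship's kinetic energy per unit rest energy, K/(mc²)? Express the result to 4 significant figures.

0.8994

γ = L₀/L = 117/61.6 = 1.89935.
Since K = (γ−1)mc², K/(mc²) = 1.89935 − 1 = 0.8994.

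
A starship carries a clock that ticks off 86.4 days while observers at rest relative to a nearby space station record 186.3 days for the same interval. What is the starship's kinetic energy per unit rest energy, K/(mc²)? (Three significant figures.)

1.16

From Δt = γΔτ: γ = 186.3/86.4 = 2.15625.
K/(mc²) = γ − 1 = 2.15625 − 1 = 1.16.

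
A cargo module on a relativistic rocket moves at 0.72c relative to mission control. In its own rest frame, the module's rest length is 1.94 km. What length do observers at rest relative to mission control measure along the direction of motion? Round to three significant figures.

γ = 1/√(1 − β²) = 1/√(1 − 0.5184) = 1/√0.4816 = 1/0.693974 = 1.441.
Length contraction: L = L₀/γ = 1.94/1.441 = 1.35 km.

1.35 km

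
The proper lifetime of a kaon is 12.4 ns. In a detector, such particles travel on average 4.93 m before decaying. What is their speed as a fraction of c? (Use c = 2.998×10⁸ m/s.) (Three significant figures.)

Let x = d/(cτ) = 4.930 m / (2.998×10⁸ m/s × 1.240×10^-8 s) = 1.3262. Since d = βγcτ, x = βγ = β/√(1−β²).
Solving: β² = x²/(1+x²) = 1.75881/2.75881 = 0.637525, so β = 0.798.

0.798c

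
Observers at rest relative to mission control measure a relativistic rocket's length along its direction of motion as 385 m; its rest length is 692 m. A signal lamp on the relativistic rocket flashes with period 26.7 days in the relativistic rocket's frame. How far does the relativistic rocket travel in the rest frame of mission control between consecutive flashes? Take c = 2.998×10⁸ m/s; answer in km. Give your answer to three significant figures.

Length contraction gives γ = L₀/L = 692/385 = 1.7974.
β = √(1 − 1/γ²) = 0.83094. Lab-frame period = γτ = 1.7974×26.7 days = 47.991 days. Distance = βc × γτ = 0.83094 × 2.998×10⁸ m/s × 4146422.4 s = 1.0329×10^15 m = 1.03×10^12 km.

1.03×10^12 km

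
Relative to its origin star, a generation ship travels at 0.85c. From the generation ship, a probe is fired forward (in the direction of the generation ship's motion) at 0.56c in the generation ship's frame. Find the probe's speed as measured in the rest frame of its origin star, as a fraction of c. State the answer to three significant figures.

Relativistic velocity addition: u = (u' + v)/(1 + u'v/c²), with u' = 0.56c and v = 0.85c.
Numerator: 0.56 + 0.85 = 1.41. Denominator: 1 + (0.56)(0.85) = 1.476.
u = 1.41/1.476 = 0.95528, so the speed is 0.955c.

0.955c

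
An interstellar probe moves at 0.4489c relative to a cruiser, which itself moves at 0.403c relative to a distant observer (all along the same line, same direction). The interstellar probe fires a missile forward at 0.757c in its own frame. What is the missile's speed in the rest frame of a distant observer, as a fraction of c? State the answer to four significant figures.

0.9562c

First combine the missile and interstellar probe (S''→S'): u₁ = (0.757 + 0.4489)/(1 + 0.757×0.4489) = 1.2059/1.3398173 = 0.90005.
Then combine with the cruiser (S'→S): u = (0.90005 + 0.403)/(1 + 0.90005×0.403) = 1.30305/1.36272015 = 0.95621.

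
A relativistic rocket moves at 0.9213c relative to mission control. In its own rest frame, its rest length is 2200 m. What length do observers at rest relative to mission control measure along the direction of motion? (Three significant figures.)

γ = 1/√(1 − β²) = 1/√(1 − 0.84879369) = 1/√0.15120631 = 1/0.388853 = 2.5717.
Length contraction: L = L₀/γ = 2200/2.5717 = 855 m.

855 m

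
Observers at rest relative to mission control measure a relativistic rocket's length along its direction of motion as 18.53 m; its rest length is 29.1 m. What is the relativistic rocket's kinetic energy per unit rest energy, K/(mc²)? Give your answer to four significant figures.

γ = L₀/L = 29.1/18.53 = 1.57043.
K/(mc²) = γ − 1 = 1.57043 − 1 = 0.5704.

0.5704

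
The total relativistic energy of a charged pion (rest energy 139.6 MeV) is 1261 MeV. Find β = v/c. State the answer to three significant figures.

γ = E/(mc²) = 1261/139.6 = 9.033.
β = √(1 − 1/γ²) = √(1 − 0.0122556) = √0.9877444 = 0.994.

0.994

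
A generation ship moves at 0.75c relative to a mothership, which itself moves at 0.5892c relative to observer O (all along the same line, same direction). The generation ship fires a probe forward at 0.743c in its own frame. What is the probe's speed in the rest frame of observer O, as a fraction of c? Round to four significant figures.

0.9892c

Compose velocities in two stages. Stage 1 (into S'): u₁ = (0.743+0.75)/(1+0.743×0.75) = 0.95874.
Stage 2 (into S): u = (0.95874+0.5892)/(1+0.95874×0.5892) = 0.98917, so the speed is 0.9892c.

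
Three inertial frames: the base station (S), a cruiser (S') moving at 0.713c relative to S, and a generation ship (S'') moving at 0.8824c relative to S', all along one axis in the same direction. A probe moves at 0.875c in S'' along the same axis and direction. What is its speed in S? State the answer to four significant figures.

First combine the probe and generation ship (S''→S'): u₁ = (0.875 + 0.8824)/(1 + 0.875×0.8824) = 1.7574/1.7721 = 0.9917.
Then combine with the cruiser (S'→S): u = (0.9917 + 0.713)/(1 + 0.9917×0.713) = 1.7047/1.7070821 = 0.9986.

0.9986c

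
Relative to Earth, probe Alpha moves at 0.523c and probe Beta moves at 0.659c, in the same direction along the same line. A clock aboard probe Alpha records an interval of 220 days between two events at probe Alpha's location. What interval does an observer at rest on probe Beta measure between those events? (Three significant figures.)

225 days

Transform probe Alpha's velocity into probe Beta's frame: (0.523 − 0.659)/(1 − 0.523·0.659) = −0.136/0.655343, so the relative speed is 0.20752c.
γ for this relative speed: γ = 1/√(1 − 0.0430646) = 1.0223.
Probe Alpha's interval is proper; time dilation gives Δt_B = γΔτ = 1.0223 × 220 days = 225 days.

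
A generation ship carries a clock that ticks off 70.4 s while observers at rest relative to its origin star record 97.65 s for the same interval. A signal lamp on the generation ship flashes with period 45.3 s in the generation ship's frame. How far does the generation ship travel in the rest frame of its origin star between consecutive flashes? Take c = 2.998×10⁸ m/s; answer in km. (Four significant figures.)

1.305×10^7 km

γ = Δt/Δτ = 97.65/70.4 = 1.38707.
β = √(1 − 1/γ²) = 0.69299. Lab-frame period = γτ = 1.38707×45.3 s = 62.834 s. Distance = βc × γτ = 0.69299 × 2.998×10⁸ m/s × 62.834 s = 1.3054×10^10 m = 1.305×10^7 km.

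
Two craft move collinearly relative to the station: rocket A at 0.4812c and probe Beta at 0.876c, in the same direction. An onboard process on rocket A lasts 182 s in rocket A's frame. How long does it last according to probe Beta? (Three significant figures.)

Speed of rocket A in probe Beta's frame: u = (v_A − v_B)/(1 − v_A v_B/c²) = (0.4812 − 0.876)/(1 − 0.4812×0.876) = −0.3948/0.5784688 = −0.68249; |u| = 0.68249c.
γ for this relative speed: γ = 1/√(1 − 0.465793) = 1.3682.
The clock on rocket A records proper time, so probe Beta measures Δt = γΔτ = 1.3682 × 182 = 249 s.

249 s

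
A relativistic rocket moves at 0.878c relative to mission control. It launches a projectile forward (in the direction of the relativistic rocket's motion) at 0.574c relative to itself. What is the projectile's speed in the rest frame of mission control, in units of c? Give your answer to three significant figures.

In units of c, u = (u' + v)/(1 + u'v) with u' = 0.574 and v = 0.878.
Numerator: 0.574 + 0.878 = 1.452. Denominator: 1 + (0.574)(0.878) = 1.503972.
u = 1.452/1.503972 = 0.96544, so the speed is 0.965c.

0.965c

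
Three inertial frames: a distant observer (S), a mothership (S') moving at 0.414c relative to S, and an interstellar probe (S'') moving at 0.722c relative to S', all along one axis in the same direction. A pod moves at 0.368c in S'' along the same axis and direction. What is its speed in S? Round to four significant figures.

Apply u = (u'+v)/(1+u'v) twice. Pod in the mothership frame: (0.368+0.722)/(1+0.368·0.722) = 1.09/1.265696 = 0.86119c.
That velocity, transformed to the rest frame of a distant observer: (0.86119+0.414)/(1+0.86119·0.414) = 1.27519/1.35653266 = 0.94004c.

0.9400c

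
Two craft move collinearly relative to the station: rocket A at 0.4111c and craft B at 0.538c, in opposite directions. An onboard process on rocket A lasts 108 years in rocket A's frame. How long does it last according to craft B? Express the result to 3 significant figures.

172 years

Transform rocket A's velocity into craft B's frame: (0.4111 + 0.538)/(1 + 0.4111·0.538) = 0.9491/1.2211718, so the relative speed is 0.7772c.
At |u| = 0.7772c, γ = (1 − 0.60404)^(−1/2) = 1.5892.
Rocket A's interval is proper; time dilation gives Δt_B = γΔτ = 1.5892 × 108 years = 172 years.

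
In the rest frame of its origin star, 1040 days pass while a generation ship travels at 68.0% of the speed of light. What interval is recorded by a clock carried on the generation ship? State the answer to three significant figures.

Lorentz factor: γ = (1 − 0.4624)^(−1/2) = 1.3639.
The generation ship's clock runs slow as seen from its origin star, so Δτ = Δt/γ = 1040/1.3639 = 763 days.

763 days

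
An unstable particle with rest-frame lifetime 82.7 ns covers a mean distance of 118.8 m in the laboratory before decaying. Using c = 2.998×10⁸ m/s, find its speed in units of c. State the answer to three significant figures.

0.979c

d = βγcτ ⇒ βγ = d/(cτ) = 118.8 m / (24.79346 m) = 4.7916.
β = (βγ)/√(1+(βγ)²) = 4.7916/√23.9594 = 0.979.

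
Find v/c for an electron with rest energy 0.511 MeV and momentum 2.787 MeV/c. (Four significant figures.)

0.9836

pc/(mc²) = 2.787/0.511 = 5.454 = βγ = β/√(1−β²).
So β² = x²/(1 + x²) with x = 5.454: x² = 29.7461, β² = 29.7461/30.7461 = 0.967476, β = 0.9836.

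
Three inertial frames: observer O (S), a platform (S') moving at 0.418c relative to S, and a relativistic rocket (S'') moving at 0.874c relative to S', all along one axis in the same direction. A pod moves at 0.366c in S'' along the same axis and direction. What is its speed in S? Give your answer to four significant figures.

Apply u = (u'+v)/(1+u'v) twice. Pod in the platform frame: (0.366+0.874)/(1+0.366·0.874) = 1.24/1.319884 = 0.93948c.
That velocity, transformed to the rest frame of observer O: (0.93948+0.418)/(1+0.93948·0.418) = 1.35748/1.39270264 = 0.97471c.

0.9747c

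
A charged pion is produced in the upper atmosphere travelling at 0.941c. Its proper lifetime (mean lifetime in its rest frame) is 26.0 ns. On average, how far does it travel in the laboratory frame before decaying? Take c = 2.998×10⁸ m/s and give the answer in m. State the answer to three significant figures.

21.7 m

Lorentz factor: γ = (1 − 0.885481)^(−1/2) = 2.955.
Lab-frame lifetime: Δt = γτ = 2.955 × 26.0 ns = 76.83 ns.
Distance: d = vΔt = 0.941 × 2.998×10⁸ m/s × 7.6830×10^-8 s = 21.7 m.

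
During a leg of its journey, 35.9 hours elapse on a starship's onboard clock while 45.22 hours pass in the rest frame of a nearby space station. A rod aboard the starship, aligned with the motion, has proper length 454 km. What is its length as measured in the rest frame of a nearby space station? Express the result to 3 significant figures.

360 km

From Δt = γΔτ: γ = 45.22/35.9 = 1.25961.
The rod contracts by the same γ: 454 km / 1.25961 = 360 km.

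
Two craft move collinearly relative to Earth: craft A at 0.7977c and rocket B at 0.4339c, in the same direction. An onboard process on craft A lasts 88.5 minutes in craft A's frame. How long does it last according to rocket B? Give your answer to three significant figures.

Transform craft A's velocity into rocket B's frame: (0.7977 − 0.4339)/(1 − 0.7977·0.4339) = 0.3638/0.65387797, so the relative speed is 0.55637c.
γ for this relative speed: γ = 1/√(1 − 0.309548) = 1.2035.
The clock on craft A records proper time, so rocket B measures Δt = γΔτ = 1.2035 × 88.5 = 107 minutes.

107 minutes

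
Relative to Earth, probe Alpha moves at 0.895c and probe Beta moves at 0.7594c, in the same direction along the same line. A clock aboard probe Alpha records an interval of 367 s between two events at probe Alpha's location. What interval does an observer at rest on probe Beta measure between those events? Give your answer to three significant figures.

The velocity of probe Alpha relative to probe Beta is (0.895 − 0.7594)c / (1 − 0.895×0.7594) = 0.4233c; relative speed 0.4233c.
γ for this relative speed: γ = 1/√(1 − 0.179183) = 1.1038.
The clock on probe Alpha records proper time, so probe Beta measures Δt = γΔτ = 1.1038 × 367 = 405 s.

405 s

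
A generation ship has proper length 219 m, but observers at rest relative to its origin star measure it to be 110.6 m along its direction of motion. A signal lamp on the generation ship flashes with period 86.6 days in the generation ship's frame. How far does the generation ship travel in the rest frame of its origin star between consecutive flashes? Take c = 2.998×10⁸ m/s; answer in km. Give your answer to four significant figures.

3.834×10^12 km

From L = L₀/γ: γ = 219/110.6 = 1.98011.
β = √(1 − 1/γ²) = 0.86311. Lab-frame period = γτ = 1.98011×86.6 days = 171.48 days. Distance = βc × γτ = 0.86311 × 2.998×10⁸ m/s × 14815872 s = 3.8338×10^15 m = 3.834×10^12 km.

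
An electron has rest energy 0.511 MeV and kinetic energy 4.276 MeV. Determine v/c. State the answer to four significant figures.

K = (γ−1)mc², so γ = 1 + 4.276/0.511 = 9.3679.
Then v/c = √(1 − γ⁻²) = √(1 − 0.011395) = √0.988605 = 0.9943.

0.9943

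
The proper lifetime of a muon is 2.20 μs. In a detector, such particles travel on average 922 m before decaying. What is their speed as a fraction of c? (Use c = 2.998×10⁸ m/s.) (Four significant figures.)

0.8133c

Let x = d/(cτ) = 922.0 m / (2.998×10⁸ m/s × 2.200×10^-6 s) = 1.3979. Since d = βγcτ, x = βγ = β/√(1−β²).
Solving: β² = x²/(1+x²) = 1.95412/2.95412 = 0.66149, so β = 0.8133.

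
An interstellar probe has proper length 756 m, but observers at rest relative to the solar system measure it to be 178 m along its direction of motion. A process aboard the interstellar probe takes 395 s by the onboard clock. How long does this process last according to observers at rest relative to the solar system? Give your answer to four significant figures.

1678 s

Length contraction gives γ = L₀/L = 756/178 = 4.24719.
Δt = γΔτ = 4.24719 × 395 = 1678 s.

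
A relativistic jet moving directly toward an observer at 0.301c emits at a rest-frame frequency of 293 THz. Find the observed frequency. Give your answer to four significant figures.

399.7 THz

Relativistic Doppler (source moving toward): f_obs = f_src · √((1+β)/(1−β)).
With β = 0.301: factor = √(1.301/0.699) = 1.3643.
f_obs = 293 × 1.3643 = 399.7 THz.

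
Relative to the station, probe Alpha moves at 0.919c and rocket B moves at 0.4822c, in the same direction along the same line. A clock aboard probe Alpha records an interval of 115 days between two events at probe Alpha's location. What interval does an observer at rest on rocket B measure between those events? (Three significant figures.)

185 days

The velocity of probe Alpha relative to rocket B is (0.919 − 0.4822)c / (1 − 0.919×0.4822) = 0.7844c; relative speed 0.7844c.
γ for this relative speed: γ = 1/√(1 − 0.615283) = 1.6122.
Probe Alpha's interval is proper; time dilation gives Δt_B = γΔτ = 1.6122 × 115 days = 185 days.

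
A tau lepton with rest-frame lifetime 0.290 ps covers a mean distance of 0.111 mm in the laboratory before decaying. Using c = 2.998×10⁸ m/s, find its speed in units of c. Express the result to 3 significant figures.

0.787c

Let x = d/(cτ) = 1.110×10^-4 m / (2.998×10⁸ m/s × 2.900×10^-13 s) = 1.2767. Since d = βγcτ, x = βγ = β/√(1−β²).
Solving: β² = x²/(1+x²) = 1.62996/2.62996 = 0.619766, so β = 0.787.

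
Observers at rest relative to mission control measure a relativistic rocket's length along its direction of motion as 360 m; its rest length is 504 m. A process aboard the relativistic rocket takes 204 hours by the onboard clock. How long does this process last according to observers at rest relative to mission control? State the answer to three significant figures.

286 hours

From L = L₀/γ: γ = 504/360 = 1.4.
The same γ dilates the second interval: 1.4 × 204 hours = 286 hours.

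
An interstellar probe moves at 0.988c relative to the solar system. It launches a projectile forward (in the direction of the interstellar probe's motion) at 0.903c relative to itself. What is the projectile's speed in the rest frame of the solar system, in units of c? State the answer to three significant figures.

In units of c, u = (u' + v)/(1 + u'v) with u' = 0.903 and v = 0.988.
Numerator: 0.903 + 0.988 = 1.891. Denominator: 1 + (0.903)(0.988) = 1.892164.
u = 1.891/1.892164 = 0.99938, so the speed is 0.999c.

0.999c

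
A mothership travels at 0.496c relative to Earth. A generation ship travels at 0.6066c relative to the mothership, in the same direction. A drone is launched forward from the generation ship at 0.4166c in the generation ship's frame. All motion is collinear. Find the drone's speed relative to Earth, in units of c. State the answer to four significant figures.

First combine the drone and generation ship (S''→S'): u₁ = (0.4166 + 0.6066)/(1 + 0.4166×0.6066) = 1.0232/1.25270956 = 0.81679.
Then combine with the mothership (S'→S): u = (0.81679 + 0.496)/(1 + 0.81679×0.496) = 1.31279/1.40512784 = 0.93429.

0.9343c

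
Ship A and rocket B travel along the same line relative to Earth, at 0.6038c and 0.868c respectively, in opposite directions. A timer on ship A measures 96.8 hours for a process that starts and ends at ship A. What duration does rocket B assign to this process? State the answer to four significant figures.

Transform ship A's velocity into rocket B's frame: (0.6038 + 0.868)/(1 + 0.6038·0.868) = 1.4718/1.5240984, so the relative speed is 0.96569c.
γ for this relative speed: γ = 1/√(1 − 0.932557) = 3.8506.
Ship A's interval is proper; time dilation gives Δt_B = γΔτ = 3.8506 × 96.8 hours = 372.7 hours.

372.7 hours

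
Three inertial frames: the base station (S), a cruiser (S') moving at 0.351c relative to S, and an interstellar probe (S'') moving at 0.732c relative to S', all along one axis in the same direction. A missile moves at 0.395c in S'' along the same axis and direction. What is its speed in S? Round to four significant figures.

Apply u = (u'+v)/(1+u'v) twice. Missile in the cruiser frame: (0.395+0.732)/(1+0.395·0.732) = 1.127/1.28914 = 0.87423c.
That velocity, transformed to the rest frame of the base station: (0.87423+0.351)/(1+0.87423·0.351) = 1.22523/1.30685473 = 0.93754c.

0.9375c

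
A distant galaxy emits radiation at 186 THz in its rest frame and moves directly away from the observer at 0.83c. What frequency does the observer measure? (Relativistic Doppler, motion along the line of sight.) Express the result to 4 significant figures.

Relativistic Doppler (source moving away): f_obs = f_src · √((1−β)/(1+β)).
With β = 0.83: factor = √(0.17/1.83) = 0.30479.
f_obs = 186 × 0.30479 = 56.69 THz.

56.69 THz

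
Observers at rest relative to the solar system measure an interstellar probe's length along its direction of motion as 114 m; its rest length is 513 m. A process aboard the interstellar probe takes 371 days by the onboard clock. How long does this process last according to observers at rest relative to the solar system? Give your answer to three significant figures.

1670 days

γ = L₀/L = 513/114 = 4.5.
The same γ dilates the second interval: 4.5 × 371 days = 1670 days.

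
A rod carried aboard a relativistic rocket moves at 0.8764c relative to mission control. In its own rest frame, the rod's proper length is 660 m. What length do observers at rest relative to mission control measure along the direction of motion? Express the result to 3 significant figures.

Lorentz factor: γ = (1 − 0.76807696)^(−1/2) = 2.0765.
Along the direction of motion the measured length is L₀/γ = 660/2.0765 = 318 m.

318 m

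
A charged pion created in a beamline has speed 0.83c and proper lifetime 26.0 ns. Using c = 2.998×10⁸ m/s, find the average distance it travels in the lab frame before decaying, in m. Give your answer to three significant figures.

β² = 0.6889, so γ = 1/√0.3111 = 1.7929.
Lab-frame lifetime: Δt = γτ = 1.7929 × 26.0 ns = 46.615 ns.
Distance: d = vΔt = 0.83 × 2.998×10⁸ m/s × 4.6615×10^-8 s = 11.6 m.

11.6 m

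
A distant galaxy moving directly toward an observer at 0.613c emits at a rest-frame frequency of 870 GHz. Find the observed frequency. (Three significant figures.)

Relativistic Doppler (source moving toward): f_obs = f_src · √((1+β)/(1−β)).
With β = 0.613: factor = √(1.613/0.387) = 2.0416.
f_obs = 870 × 2.0416 = 1780 GHz.

1780 GHz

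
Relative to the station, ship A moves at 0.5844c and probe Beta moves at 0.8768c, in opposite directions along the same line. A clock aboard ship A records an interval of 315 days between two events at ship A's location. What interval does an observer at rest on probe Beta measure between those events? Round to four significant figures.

Speed of ship A in probe Beta's frame: u = (v_A + v_B)/(1 + v_A v_B/c²) = (0.5844 + 0.8768)/(1 + 0.5844×0.8768) = 1.4612/1.51240192 = 0.96615; |u| = 0.96615c.
γ for this relative speed: γ = 1/√(1 − 0.933446) = 3.8763.
Ship A's interval is proper; time dilation gives Δt_B = γΔτ = 3.8763 × 315 days = 1221 days.

1221 days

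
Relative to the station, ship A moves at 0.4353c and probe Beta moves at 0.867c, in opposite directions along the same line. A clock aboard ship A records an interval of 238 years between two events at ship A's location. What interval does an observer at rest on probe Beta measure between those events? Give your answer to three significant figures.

Transform ship A's velocity into probe Beta's frame: (0.4353 + 0.867)/(1 + 0.4353·0.867) = 1.3023/1.3774051, so the relative speed is 0.94547c.
γ for this relative speed: γ = 1/√(1 − 0.893914) = 3.0702.
The clock on ship A records proper time, so probe Beta measures Δt = γΔτ = 3.0702 × 238 = 731 years.

731 years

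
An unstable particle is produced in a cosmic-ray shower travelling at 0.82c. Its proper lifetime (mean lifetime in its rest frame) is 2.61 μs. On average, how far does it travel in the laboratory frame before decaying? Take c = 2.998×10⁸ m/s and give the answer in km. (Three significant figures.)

1.12 km

With β = 0.82, γ = 1/√(1 − 0.82²) = 1/√0.3276 = 1.7471.
Lab-frame lifetime: Δt = γτ = 1.7471 × 2.61 μs = 4.5599 μs.
Distance: d = vΔt = 0.82 × 2.998×10⁸ m/s × 4.5599×10^-6 s = 1120 m = 1.12 km.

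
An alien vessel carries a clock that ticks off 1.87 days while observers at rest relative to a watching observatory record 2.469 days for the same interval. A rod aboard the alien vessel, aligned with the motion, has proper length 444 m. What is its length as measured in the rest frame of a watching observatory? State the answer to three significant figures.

336 m

γ = Δt/Δτ = 2.469/1.87 = 1.32032.
L = L₀/γ = 444/1.32032 = 336 m.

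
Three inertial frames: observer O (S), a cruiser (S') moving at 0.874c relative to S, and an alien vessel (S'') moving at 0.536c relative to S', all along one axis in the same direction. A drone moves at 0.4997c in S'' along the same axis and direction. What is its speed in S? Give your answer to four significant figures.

0.9865c

Apply u = (u'+v)/(1+u'v) twice. Drone in the cruiser frame: (0.4997+0.536)/(1+0.4997·0.536) = 1.0357/1.2678392 = 0.8169c.
That velocity, transformed to the rest frame of observer O: (0.8169+0.874)/(1+0.8169·0.874) = 1.6909/1.7139706 = 0.98654c.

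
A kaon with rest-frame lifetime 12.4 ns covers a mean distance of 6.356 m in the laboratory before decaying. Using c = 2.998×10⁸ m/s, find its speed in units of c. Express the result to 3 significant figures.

0.863c

Let x = d/(cτ) = 6.356 m / (2.998×10⁸ m/s × 1.240×10^-8 s) = 1.7097. Since d = βγcτ, x = βγ = β/√(1−β²).
Solving: β² = x²/(1+x²) = 2.92307/3.92307 = 0.745098, so β = 0.863.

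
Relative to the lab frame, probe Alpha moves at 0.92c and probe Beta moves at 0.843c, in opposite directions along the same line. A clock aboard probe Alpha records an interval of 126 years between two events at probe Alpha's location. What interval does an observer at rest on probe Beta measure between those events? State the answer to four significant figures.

1061 years

Speed of probe Alpha in probe Beta's frame: u = (v_A + v_B)/(1 + v_A v_B/c²) = (0.92 + 0.843)/(1 + 0.92×0.843) = 1.763/1.77556 = 0.99293; |u| = 0.99293c.
γ for this relative speed: γ = 1/√(1 − 0.98591) = 8.4245.
The clock on probe Alpha records proper time, so probe Beta measures Δt = γΔτ = 8.4245 × 126 = 1061 years.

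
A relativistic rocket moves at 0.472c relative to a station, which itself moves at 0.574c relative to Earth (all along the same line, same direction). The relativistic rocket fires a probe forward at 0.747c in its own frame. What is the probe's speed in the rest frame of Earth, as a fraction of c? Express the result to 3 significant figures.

0.972c

Apply u = (u'+v)/(1+u'v) twice. Probe in the station frame: (0.747+0.472)/(1+0.747·0.472) = 1.219/1.352584 = 0.90124c.
That velocity, transformed to the rest frame of Earth: (0.90124+0.574)/(1+0.90124·0.574) = 1.47524/1.51731176 = 0.97227c.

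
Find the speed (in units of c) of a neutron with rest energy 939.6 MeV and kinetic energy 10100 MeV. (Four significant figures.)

0.9964c

K = (γ−1)mc², so γ = 1 + 10100/939.6 = 11.749.
Then v/c = √(1 − γ⁻²) = √(1 − 0.00724433) = √0.99275567 = 0.9964.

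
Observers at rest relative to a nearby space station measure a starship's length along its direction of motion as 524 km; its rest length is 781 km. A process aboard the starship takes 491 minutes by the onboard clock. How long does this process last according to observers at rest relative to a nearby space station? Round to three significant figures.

732 minutes

Length contraction gives γ = L₀/L = 781/524 = 1.49046.
Δt = γΔτ = 1.49046 × 491 = 732 minutes.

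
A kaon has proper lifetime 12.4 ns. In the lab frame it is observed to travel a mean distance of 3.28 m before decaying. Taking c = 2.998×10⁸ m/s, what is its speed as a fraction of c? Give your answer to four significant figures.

Let x = d/(cτ) = 3.280 m / (2.998×10⁸ m/s × 1.240×10^-8 s) = 0.88231. Since d = βγcτ, x = βγ = β/√(1−β²).
Solving: β² = x²/(1+x²) = 0.778471/1.778471 = 0.437719, so β = 0.6616.

0.6616c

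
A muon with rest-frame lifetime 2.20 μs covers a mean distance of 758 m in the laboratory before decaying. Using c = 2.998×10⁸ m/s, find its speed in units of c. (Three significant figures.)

0.754c

Let x = d/(cτ) = 758.0 m / (2.998×10⁸ m/s × 2.200×10^-6 s) = 1.1493. Since d = βγcτ, x = βγ = β/√(1−β²).
Solving: β² = x²/(1+x²) = 1.32089/2.32089 = 0.569131, so β = 0.754.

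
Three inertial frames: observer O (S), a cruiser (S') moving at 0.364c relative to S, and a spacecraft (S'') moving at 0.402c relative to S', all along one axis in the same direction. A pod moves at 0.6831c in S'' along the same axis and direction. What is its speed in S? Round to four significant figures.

0.9278c

Apply u = (u'+v)/(1+u'v) twice. Pod in the cruiser frame: (0.6831+0.402)/(1+0.6831·0.402) = 1.0851/1.2746062 = 0.85132c.
That velocity, transformed to the rest frame of observer O: (0.85132+0.364)/(1+0.85132·0.364) = 1.21532/1.30988048 = 0.92781c.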